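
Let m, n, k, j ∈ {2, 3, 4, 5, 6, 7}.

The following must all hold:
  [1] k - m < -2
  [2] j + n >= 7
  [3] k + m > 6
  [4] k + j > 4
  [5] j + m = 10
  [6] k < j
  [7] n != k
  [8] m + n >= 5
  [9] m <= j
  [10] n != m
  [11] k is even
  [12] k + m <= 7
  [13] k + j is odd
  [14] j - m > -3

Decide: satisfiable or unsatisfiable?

Satisfiable

Try m = 5, n = 3, k = 2, j = 5.
Check constraint 1: k - m = -3; constraint 2: j + n = 8. The remaining constraints are straightforward to verify.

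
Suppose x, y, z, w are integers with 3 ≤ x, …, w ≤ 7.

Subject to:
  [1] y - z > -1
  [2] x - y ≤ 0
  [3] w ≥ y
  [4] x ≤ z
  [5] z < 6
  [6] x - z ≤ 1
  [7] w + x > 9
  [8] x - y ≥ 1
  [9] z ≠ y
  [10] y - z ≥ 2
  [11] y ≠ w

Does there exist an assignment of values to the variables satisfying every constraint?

Unsatisfiable

Constraints 6, 8, and 10 give x − y ≥ 1, y − z ≥ 2, z − x ≥ -1.
Adding all 3 inequalities: the left sides telescope to 0, and the right sides sum to 1 + 2 + (-1) = 2. So 0 ≥ 2, which is false.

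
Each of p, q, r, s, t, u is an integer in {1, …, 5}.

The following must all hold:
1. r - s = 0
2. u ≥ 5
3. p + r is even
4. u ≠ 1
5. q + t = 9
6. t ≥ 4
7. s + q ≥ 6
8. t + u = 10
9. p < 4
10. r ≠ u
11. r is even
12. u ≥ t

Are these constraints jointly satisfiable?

Satisfiable

Setting (p, q, r, s, t, u) = (2, 4, 2, 2, 5, 5) satisfies everything: constraint 1: r - s = 0; constraint 5: q + t = 9; constraint 7: s + q = 6, and the others follow.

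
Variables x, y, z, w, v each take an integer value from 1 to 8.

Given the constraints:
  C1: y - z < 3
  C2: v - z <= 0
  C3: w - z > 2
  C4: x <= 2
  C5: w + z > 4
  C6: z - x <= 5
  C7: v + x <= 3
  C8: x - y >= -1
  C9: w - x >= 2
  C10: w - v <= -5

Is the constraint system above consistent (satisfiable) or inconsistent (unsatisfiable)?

Unsatisfiable

Constraints 2, 6, 9, and 10 give w − x ≥ 2, x − z ≥ -5, z − v ≥ 0, v − w ≥ 5.
Adding all 4 inequalities: the left sides telescope to 0, and the right sides sum to 2 + (-5) + 0 + 5 = 2. So 0 ≥ 2, which is false.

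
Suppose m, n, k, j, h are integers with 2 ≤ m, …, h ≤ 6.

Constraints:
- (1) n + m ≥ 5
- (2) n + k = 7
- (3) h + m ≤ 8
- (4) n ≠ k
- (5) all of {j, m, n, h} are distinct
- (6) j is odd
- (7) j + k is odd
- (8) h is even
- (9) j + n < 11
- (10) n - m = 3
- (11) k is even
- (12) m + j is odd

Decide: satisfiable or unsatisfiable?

Satisfiable

Try m = 2, n = 5, k = 2, j = 3, h = 4.
Check constraint 1: n + m = 7; constraint 2: n + k = 7. The remaining constraints are straightforward to verify.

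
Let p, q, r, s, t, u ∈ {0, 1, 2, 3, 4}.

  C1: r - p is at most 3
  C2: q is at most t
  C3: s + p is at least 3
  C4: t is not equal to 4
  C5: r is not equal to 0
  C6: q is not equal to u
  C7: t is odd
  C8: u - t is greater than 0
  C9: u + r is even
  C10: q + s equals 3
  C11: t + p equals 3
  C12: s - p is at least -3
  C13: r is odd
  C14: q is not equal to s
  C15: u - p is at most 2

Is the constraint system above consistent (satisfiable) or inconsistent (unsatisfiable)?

Satisfiable

One satisfying assignment is p = 2, q = 1, r = 3, s = 2, t = 1, u = 3.
For the less obvious constraints — constraint 1: r - p = 1; constraint 3: s + p = 4 — and the others hold by inspection.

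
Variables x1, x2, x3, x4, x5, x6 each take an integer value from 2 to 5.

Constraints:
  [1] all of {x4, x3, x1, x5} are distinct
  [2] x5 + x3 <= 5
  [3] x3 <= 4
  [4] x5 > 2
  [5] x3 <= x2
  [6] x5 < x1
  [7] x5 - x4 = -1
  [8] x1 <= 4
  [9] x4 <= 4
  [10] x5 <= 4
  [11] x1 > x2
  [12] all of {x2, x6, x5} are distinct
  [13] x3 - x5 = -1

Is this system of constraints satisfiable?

Unsatisfiable

Constraints 3, 8, 9, and 10 confine each of x4, x3, x1, x5 to the 3 values {2, …, 4} (the domain already gives each ≥ 2).
Constraint 1 requires all 4 of them to be distinct, but only 3 values are available — impossible by the pigeonhole principle.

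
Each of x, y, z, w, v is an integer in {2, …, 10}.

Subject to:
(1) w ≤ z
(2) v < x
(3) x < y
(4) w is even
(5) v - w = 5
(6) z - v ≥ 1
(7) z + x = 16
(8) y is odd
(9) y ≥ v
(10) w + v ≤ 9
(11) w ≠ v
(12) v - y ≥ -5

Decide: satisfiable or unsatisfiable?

Take x = 8, y = 9, z = 8, w = 2, v = 7. Then constraint 5: v - w = 5; constraint 6: z - v = 1, and every other listed constraint is also met.

Satisfiable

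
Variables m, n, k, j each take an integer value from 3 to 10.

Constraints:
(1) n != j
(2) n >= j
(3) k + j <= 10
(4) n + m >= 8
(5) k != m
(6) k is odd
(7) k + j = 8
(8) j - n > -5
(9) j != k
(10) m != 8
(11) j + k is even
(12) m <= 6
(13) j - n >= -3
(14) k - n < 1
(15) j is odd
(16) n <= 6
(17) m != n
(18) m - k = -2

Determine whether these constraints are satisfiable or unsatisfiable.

Satisfiable

The assignment m = 3, n = 6, k = 5, j = 3 works:
  constraint 3 holds since k + j = 8.
  constraint 4 holds since n + m = 9.
The rest check out directly.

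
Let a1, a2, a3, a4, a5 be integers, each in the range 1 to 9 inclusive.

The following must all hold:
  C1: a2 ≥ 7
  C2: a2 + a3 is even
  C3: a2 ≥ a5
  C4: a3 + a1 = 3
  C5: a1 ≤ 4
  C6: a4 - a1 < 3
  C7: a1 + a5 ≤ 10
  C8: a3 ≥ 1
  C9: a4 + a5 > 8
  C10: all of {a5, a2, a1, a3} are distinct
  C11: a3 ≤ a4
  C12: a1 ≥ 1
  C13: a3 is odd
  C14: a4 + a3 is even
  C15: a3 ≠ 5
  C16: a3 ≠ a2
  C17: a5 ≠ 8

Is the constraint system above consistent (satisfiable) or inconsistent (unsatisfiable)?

The assignment a1 = 2, a2 = 7, a3 = 1, a4 = 3, a5 = 6 works:
  constraint 4 holds since a3 + a1 = 3.
  constraint 6 holds since a4 - a1 = 1.
  constraint 7 holds since a1 + a5 = 8.
The rest check out directly.

Satisfiable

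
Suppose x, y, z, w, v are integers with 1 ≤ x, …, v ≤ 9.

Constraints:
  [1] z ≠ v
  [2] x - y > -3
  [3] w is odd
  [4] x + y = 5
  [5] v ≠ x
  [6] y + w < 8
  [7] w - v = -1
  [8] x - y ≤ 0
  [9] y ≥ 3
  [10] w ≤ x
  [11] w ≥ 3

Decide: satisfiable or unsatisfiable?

From constraints 10 and 11: x ≥ w ≥ 3. From constraint 9: y ≥ 3. Hence x + y ≥ 6. But constraint 4 requires x + y = 5, and 5 < 6. Contradiction.

Unsatisfiable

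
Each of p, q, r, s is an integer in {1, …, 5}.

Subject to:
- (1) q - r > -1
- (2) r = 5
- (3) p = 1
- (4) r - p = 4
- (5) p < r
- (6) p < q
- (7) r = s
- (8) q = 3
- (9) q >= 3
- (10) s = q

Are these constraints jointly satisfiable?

Unsatisfiable

Constraint 2 fixes r = 5 and constraint 8 fixes q = 3. Constraints 7 and 10 give r = s = q, so r = q. But 5 ≠ 3 — contradiction.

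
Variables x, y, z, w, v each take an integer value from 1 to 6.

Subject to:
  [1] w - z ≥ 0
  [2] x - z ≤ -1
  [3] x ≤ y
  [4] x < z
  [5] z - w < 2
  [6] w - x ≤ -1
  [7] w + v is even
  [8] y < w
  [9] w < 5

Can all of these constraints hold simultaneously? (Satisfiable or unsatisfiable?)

Unsatisfiable

Constraints 1, 2, and 6 give x − w ≥ 1, w − z ≥ 0, z − x ≥ 1.
Adding all 3 inequalities: the left sides telescope to 0, and the right sides sum to 1 + 0 + 1 = 2. So 0 ≥ 2, which is false.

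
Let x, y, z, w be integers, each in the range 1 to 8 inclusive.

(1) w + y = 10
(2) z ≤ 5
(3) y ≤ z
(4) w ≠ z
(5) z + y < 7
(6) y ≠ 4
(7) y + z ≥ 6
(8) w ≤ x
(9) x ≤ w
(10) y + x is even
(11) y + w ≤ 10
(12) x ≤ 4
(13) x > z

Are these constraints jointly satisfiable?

Unsatisfiable

From constraints 8 and 12: w ≤ x ≤ 4. From constraints 2 and 3: y ≤ z ≤ 5. Hence w + y ≤ 9. But constraint 1 requires w + y = 10, and 10 > 9. Contradiction.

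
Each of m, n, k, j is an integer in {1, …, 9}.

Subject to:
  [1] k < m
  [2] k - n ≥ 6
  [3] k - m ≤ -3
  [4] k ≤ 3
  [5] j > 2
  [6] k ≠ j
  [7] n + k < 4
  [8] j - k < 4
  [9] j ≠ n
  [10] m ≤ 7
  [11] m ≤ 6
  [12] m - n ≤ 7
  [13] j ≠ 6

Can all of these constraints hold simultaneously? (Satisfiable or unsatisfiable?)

Unsatisfiable

Constraints 2, 3, and 12 give n − m ≥ -7, m − k ≥ 3, k − n ≥ 6.
Adding all 3 inequalities: the left sides telescope to 0, and the right sides sum to (-7) + 3 + 6 = 2. So 0 ≥ 2, which is false.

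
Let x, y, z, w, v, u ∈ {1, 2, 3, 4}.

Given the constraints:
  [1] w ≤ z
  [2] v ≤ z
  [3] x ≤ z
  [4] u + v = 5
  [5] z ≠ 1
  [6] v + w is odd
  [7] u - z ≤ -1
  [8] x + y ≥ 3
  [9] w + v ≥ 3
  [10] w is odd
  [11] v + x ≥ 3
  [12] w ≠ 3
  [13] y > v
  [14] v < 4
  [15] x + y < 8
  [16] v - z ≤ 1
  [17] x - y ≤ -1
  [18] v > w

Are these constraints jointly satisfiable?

Satisfiable

Try x = 2, y = 3, z = 4, w = 1, v = 2, u = 3.
Check constraint 4: u + v = 5; constraint 7: u - z = -1. The remaining constraints are straightforward to verify.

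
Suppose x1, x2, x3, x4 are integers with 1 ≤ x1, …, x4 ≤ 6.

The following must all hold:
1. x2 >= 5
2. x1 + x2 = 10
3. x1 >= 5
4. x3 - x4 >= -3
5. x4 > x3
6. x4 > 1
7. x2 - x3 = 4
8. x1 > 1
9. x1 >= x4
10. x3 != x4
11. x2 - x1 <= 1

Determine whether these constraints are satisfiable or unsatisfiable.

The assignment x1 = 5, x2 = 5, x3 = 1, x4 = 4 works:
  constraint 2 holds since x1 + x2 = 10.
  constraint 4 holds since x3 - x4 = -3.
The rest check out directly.

Satisfiable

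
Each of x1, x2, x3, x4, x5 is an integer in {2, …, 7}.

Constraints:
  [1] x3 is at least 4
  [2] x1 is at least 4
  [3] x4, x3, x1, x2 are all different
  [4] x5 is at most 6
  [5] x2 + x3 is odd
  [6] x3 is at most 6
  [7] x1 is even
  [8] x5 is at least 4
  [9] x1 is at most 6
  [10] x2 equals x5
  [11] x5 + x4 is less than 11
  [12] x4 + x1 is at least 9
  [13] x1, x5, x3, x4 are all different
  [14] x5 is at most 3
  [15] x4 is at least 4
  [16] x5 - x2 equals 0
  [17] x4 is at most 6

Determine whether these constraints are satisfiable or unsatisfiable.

Unsatisfiable

Constraints 1, 2, 4, 6, 8, 9, 15, and 17 confine each of x1, x5, x3, x4 to the 3 values {4, …, 6}.
Constraint 13 requires all 4 of them to be distinct, but only 3 values are available — impossible by the pigeonhole principle.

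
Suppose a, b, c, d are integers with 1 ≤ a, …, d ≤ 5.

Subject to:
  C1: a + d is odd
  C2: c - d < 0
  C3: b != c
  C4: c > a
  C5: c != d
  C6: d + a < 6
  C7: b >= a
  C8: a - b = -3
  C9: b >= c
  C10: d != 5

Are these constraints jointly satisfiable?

Satisfiable

One satisfying assignment is a = 1, b = 4, c = 2, d = 4.
For the less obvious constraints — constraint 2: c - d = -2; constraint 6: d + a = 5; constraint 8: a - b = -3 — and the others hold by inspection.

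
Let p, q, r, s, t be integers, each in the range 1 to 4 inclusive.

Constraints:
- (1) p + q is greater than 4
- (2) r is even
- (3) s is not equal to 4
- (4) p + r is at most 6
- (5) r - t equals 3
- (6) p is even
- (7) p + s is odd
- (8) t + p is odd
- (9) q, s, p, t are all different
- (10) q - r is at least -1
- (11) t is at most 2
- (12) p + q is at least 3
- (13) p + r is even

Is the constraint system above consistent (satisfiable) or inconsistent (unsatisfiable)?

Satisfiable

The assignment p = 2, q = 4, r = 4, s = 3, t = 1 works:
  constraint 1 holds since p + q = 6.
  constraint 4 holds since p + r = 6.
The rest check out directly.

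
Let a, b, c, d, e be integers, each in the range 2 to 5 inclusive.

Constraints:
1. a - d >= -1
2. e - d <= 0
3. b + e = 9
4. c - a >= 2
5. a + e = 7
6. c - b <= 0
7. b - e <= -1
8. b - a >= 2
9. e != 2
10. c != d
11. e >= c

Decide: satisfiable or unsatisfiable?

Constraints 1, 2, 4, 6, and 7 give d − e ≥ 0, e − b ≥ 1, b − c ≥ 0, c − a ≥ 2, a − d ≥ -1.
Adding all 5 inequalities: the left sides telescope to 0, and the right sides sum to 0 + 1 + 0 + 2 + (-1) = 2. So 0 ≥ 2, which is false.

Unsatisfiable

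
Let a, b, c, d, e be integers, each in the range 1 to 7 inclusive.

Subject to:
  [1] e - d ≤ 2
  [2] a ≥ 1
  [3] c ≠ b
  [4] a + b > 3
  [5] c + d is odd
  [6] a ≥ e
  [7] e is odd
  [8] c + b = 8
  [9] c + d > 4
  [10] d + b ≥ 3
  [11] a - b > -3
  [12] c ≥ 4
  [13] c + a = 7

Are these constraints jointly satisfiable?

Setting (a, b, c, d, e) = (2, 3, 5, 2, 1) satisfies everything: constraint 1: e - d = -1; constraint 4: a + b = 5, and the others follow.

Satisfiable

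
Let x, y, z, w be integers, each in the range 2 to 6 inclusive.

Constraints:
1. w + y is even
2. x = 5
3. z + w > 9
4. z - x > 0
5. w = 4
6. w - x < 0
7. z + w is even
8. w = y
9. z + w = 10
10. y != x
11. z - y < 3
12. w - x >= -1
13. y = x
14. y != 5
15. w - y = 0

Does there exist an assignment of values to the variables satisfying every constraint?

Constraint 5 fixes w = 4 and constraint 2 fixes x = 5. Constraints 8 and 13 give w = y = x, so w = x. But 4 ≠ 5 — contradiction.

Unsatisfiable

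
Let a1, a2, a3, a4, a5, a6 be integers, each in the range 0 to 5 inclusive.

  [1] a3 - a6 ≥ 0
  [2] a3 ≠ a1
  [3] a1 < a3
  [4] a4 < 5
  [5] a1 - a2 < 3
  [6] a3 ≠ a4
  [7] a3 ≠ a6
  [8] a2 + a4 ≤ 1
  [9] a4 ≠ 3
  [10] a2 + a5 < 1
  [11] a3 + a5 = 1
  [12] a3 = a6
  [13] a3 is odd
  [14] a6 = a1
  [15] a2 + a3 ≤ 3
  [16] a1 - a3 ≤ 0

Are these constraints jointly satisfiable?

From constraints 12 and 14, a3 = a6 = a1, so a3 = a1. But constraint 2 says a3 ≠ a1. Contradiction.

Unsatisfiable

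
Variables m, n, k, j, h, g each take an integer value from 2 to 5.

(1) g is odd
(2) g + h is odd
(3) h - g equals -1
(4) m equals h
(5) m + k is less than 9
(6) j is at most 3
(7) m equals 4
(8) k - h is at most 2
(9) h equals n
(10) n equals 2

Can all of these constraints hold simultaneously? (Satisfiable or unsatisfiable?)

Unsatisfiable

Constraint 7 fixes m = 4 and constraint 10 fixes n = 2. Constraints 4 and 9 give m = h = n, so m = n. But 4 ≠ 2 — contradiction.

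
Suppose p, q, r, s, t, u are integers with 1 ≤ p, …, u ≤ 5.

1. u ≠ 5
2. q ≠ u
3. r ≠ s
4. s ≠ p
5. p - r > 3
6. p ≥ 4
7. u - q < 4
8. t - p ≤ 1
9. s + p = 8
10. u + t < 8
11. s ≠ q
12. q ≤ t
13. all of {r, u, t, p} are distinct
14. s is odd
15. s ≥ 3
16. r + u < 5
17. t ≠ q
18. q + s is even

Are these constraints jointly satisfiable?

Satisfiable

Setting (p, q, r, s, t, u) = (5, 1, 1, 3, 3, 2) satisfies everything: constraint 5: p - r = 4; constraint 7: u - q = 1, and the others follow.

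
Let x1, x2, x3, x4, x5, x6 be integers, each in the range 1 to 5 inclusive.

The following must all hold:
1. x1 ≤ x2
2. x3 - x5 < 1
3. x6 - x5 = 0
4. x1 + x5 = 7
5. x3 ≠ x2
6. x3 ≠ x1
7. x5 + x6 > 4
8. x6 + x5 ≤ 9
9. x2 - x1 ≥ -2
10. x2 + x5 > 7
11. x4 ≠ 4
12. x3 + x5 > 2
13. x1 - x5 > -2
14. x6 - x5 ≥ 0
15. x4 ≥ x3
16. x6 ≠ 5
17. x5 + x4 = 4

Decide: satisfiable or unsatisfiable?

Satisfiable

Take x1 = 4, x2 = 5, x3 = 1, x4 = 1, x5 = 3, x6 = 3. Then constraint 2: x3 - x5 = -2; constraint 3: x6 - x5 = 0, and every other listed constraint is also met.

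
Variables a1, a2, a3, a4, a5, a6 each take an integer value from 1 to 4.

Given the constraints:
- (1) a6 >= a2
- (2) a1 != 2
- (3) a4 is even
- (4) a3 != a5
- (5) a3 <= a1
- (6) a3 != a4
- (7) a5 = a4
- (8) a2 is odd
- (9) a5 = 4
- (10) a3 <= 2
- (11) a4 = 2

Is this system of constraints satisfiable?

Constraint 9 fixes a5 = 4 and constraint 11 fixes a4 = 2, but constraint 7 requires a5 = a4. Since 4 ≠ 2, contradiction.

Unsatisfiable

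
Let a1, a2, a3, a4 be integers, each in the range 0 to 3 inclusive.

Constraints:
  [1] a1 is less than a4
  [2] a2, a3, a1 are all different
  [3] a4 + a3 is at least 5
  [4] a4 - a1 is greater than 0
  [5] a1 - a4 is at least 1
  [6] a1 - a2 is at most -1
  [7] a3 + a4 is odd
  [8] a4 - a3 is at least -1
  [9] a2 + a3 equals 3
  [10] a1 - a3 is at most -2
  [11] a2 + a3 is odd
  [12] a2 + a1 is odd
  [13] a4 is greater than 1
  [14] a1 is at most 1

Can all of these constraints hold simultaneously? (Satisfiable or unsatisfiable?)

Unsatisfiable

Constraints 5, 8, and 10 give a1 − a4 ≥ 1, a4 − a3 ≥ -1, a3 − a1 ≥ 2.
Adding all 3 inequalities: the left sides telescope to 0, and the right sides sum to 1 + (-1) + 2 = 2. So 0 ≥ 2, which is false.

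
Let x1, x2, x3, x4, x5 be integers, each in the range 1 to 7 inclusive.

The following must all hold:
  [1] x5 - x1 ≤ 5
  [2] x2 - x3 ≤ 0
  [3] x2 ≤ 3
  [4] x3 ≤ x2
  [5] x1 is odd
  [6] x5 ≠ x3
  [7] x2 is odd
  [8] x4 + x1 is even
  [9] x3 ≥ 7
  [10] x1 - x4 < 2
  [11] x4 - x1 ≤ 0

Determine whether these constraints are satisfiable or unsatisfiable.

From constraints 4 and 9: x2 ≥ x3 and x3 ≥ 7, so x2 ≥ 7. From constraint 3: x2 ≤ 3. But 3 < 7, so no value of x2 works.

Unsatisfiable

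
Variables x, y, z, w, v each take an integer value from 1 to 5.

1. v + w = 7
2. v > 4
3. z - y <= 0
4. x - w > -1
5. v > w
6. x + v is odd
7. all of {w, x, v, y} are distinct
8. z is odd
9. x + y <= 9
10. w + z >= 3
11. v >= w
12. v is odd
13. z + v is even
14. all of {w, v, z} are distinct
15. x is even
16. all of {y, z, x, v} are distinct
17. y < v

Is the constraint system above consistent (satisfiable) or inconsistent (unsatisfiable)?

Setting (x, y, z, w, v) = (4, 3, 1, 2, 5) satisfies everything: constraint 1: v + w = 7; constraint 3: z - y = -2; constraint 4: x - w = 2, and the others follow.

Satisfiable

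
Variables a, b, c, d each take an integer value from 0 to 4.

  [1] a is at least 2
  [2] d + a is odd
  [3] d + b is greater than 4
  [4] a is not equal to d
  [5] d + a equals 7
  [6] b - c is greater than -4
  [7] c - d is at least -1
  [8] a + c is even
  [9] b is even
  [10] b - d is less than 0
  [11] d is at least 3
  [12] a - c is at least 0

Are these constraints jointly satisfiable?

Satisfiable

Setting (a, b, c, d) = (3, 2, 3, 4) satisfies everything: constraint 3: d + b = 6; constraint 5: d + a = 7, and the others follow.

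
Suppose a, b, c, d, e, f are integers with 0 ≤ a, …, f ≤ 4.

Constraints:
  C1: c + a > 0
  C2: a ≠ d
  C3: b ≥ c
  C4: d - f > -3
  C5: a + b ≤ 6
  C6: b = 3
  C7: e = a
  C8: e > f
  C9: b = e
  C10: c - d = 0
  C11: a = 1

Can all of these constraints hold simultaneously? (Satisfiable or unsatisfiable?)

Unsatisfiable

Constraint 6 fixes b = 3 and constraint 11 fixes a = 1. Constraints 7 and 9 give b = e = a, so b = a. But 3 ≠ 1 — contradiction.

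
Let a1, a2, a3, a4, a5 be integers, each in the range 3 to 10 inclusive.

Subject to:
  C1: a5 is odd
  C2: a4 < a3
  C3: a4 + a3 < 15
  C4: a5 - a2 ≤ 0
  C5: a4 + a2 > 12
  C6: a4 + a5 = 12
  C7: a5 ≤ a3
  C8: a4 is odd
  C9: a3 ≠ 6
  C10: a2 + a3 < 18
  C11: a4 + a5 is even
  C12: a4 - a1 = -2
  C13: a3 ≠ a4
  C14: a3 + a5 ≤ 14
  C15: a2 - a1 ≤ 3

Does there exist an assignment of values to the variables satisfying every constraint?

Satisfiable

Take a1 = 7, a2 = 10, a3 = 7, a4 = 5, a5 = 7. Then constraint 3: a4 + a3 = 12; constraint 4: a5 - a2 = -3; constraint 5: a4 + a2 = 15, and every other listed constraint is also met.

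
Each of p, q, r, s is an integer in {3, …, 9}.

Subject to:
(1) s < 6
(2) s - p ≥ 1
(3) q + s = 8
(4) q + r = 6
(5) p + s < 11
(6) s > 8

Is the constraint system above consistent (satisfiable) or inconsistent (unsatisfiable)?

Unsatisfiable

From constraint 6: s ≥ 9. From constraint 1: s ≤ 5. But 5 < 9, so no value of s works.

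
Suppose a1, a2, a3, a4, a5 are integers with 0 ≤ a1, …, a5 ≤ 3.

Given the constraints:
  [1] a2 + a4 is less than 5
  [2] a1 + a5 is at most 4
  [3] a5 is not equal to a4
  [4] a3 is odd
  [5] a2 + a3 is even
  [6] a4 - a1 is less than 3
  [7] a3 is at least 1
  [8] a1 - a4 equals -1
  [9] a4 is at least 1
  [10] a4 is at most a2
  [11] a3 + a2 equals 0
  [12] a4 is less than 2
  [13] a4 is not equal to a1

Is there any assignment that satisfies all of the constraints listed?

Unsatisfiable

From constraint 7: a3 ≥ 1. From constraints 9 and 10: a2 ≥ a4 ≥ 1. Hence a3 + a2 ≥ 2. But constraint 11 requires a3 + a2 = 0, and 0 < 2. Contradiction.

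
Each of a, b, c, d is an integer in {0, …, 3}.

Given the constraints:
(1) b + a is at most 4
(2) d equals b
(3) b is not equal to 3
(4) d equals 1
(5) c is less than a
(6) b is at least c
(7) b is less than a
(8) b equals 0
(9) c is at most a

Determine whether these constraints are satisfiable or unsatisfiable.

Constraint 4 fixes d = 1 and constraint 8 fixes b = 0, but constraint 2 requires d = b. Since 1 ≠ 0, contradiction.

Unsatisfiable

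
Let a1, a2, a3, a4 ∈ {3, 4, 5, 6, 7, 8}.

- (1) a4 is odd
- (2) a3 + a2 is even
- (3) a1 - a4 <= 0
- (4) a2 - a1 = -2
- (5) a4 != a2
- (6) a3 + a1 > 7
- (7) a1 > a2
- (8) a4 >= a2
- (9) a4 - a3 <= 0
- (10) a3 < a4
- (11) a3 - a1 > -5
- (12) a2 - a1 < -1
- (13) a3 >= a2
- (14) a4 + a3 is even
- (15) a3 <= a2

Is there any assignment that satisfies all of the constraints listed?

Unsatisfiable

Constraints 3, 7, 9, and 15 give a2 < a1, a1 ≤ a4, a4 ≤ a3, a3 ≤ a2. Chaining: a2 < a1 ≤ a4 ≤ a3 ≤ a2, which forces a2 < a2 — impossible.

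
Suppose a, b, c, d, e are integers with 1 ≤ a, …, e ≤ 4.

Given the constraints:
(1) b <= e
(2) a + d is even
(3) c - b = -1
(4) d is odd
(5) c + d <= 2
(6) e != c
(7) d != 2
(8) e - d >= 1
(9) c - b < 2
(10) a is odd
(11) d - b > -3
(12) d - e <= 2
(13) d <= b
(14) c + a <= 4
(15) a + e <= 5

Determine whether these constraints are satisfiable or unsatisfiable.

Satisfiable

Setting (a, b, c, d, e) = (3, 2, 1, 1, 2) satisfies everything: constraint 3: c - b = -1; constraint 5: c + d = 2; constraint 8: e - d = 1, and the others follow.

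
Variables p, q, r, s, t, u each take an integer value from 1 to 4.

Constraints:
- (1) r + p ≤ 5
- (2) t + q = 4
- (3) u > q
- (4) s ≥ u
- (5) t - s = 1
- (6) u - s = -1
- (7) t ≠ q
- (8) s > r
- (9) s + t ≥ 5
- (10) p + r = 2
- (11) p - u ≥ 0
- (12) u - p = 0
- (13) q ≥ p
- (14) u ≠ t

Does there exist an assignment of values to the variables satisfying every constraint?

Unsatisfiable

Constraints 3, 11, and 13 give q < u, u ≤ p, p ≤ q. Chaining: q < u ≤ p ≤ q, which forces q < q — impossible.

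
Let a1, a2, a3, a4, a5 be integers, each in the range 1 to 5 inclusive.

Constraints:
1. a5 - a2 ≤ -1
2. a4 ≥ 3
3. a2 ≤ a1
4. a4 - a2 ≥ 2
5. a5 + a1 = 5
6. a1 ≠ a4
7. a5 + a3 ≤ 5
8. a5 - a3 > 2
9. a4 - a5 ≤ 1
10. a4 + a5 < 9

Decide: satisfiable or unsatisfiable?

Constraints 1, 4, and 9 give a2 − a5 ≥ 1, a5 − a4 ≥ -1, a4 − a2 ≥ 2.
Adding all 3 inequalities: the left sides telescope to 0, and the right sides sum to 1 + (-1) + 2 = 2. So 0 ≥ 2, which is false.

Unsatisfiable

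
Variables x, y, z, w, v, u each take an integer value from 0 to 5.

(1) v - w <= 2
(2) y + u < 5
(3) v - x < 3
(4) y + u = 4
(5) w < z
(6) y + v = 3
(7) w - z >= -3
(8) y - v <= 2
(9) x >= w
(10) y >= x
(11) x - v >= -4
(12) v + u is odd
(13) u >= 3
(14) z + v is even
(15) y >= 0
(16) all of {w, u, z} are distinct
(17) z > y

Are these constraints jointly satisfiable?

The assignment x = 1, y = 1, z = 2, w = 1, v = 2, u = 3 works:
  constraint 1 holds since v - w = 1.
  constraint 2 holds since y + u = 4.
  constraint 3 holds since v - x = 1.
The rest check out directly.

Satisfiable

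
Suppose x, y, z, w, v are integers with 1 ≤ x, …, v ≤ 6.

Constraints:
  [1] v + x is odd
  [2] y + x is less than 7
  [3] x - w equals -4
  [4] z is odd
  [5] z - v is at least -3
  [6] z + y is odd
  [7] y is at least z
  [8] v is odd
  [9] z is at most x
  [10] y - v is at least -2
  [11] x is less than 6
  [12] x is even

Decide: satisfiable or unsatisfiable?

Try x = 2, y = 2, z = 1, w = 6, v = 1.
Check constraint 2: y + x = 4; constraint 3: x - w = -4. The remaining constraints are straightforward to verify.

Satisfiable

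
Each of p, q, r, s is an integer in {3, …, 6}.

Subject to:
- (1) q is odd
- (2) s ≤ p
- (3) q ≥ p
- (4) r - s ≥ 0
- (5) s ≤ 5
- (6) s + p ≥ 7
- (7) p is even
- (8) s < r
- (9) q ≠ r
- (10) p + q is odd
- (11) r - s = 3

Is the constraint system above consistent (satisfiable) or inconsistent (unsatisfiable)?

One satisfying assignment is p = 4, q = 5, r = 6, s = 3.
For the less obvious constraints — constraint 4: r - s = 3; constraint 6: s + p = 7 — and the others hold by inspection.

Satisfiable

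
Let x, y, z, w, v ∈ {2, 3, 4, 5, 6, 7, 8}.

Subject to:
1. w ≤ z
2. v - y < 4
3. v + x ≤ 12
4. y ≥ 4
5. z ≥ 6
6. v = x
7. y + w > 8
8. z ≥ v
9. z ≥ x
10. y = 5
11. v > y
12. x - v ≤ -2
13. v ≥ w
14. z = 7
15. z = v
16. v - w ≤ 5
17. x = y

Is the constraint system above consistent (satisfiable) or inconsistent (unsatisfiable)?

Constraint 14 fixes z = 7 and constraint 10 fixes y = 5. Constraints 6, 15, and 17 give z = v = x = y, so z = y. But 7 ≠ 5 — contradiction.

Unsatisfiable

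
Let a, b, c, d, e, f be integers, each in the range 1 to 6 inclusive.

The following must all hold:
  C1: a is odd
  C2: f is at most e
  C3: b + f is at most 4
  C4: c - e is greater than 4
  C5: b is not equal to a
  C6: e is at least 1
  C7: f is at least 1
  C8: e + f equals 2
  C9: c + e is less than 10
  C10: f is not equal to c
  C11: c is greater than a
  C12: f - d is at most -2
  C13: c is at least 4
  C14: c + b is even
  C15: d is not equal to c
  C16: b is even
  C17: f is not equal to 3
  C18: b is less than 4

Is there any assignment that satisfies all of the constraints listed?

Satisfiable

The assignment a = 5, b = 2, c = 6, d = 5, e = 1, f = 1 works:
  constraint 3 holds since b + f = 3.
  constraint 4 holds since c - e = 5.
  constraint 8 holds since e + f = 2.
The rest check out directly.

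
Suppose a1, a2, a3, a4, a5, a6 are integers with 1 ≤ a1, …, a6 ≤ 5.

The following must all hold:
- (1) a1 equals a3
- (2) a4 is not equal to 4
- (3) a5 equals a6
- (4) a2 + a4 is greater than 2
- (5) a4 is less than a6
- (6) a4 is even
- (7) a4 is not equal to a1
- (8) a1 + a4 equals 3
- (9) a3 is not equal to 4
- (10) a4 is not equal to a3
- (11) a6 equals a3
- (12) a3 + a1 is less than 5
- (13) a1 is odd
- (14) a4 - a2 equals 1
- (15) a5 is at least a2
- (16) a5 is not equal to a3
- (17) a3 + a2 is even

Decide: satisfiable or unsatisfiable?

Unsatisfiable

From constraints 3 and 11, a5 = a6 = a3, so a5 = a3. But constraint 16 says a5 ≠ a3. Contradiction.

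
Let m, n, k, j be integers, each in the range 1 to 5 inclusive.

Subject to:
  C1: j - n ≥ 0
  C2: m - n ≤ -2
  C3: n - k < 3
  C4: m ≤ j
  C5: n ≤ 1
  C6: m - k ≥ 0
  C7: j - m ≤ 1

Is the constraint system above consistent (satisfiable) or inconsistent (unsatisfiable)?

Constraints 1, 2, and 7 give n − m ≥ 2, m − j ≥ -1, j − n ≥ 0.
Adding all 3 inequalities: the left sides telescope to 0, and the right sides sum to 2 + (-1) + 0 = 1. So 0 ≥ 1, which is false.

Unsatisfiable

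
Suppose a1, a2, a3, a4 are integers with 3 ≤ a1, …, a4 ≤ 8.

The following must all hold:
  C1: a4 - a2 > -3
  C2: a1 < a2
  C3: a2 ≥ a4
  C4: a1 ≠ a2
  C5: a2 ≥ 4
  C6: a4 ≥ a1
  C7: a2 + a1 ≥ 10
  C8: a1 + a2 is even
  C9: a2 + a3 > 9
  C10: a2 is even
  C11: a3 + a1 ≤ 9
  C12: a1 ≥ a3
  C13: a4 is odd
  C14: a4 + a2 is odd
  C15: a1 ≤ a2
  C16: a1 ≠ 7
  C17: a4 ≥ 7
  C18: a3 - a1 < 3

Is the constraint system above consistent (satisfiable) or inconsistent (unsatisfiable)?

Try a1 = 4, a2 = 8, a3 = 4, a4 = 7.
Check constraint 1: a4 - a2 = -1; constraint 7: a2 + a1 = 12. The remaining constraints are straightforward to verify.

Satisfiable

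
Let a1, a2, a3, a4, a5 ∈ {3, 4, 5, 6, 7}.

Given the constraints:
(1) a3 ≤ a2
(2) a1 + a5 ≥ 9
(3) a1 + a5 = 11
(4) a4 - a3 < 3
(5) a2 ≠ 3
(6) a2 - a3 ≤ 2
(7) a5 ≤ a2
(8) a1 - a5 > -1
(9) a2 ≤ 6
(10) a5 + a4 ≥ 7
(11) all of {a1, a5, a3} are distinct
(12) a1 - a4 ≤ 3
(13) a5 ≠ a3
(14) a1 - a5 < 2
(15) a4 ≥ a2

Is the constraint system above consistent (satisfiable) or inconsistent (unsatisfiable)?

Setting (a1, a2, a3, a4, a5) = (6, 5, 4, 5, 5) satisfies everything: constraint 2: a1 + a5 = 11; constraint 3: a1 + a5 = 11; constraint 4: a4 - a3 = 1, and the others follow.

Satisfiable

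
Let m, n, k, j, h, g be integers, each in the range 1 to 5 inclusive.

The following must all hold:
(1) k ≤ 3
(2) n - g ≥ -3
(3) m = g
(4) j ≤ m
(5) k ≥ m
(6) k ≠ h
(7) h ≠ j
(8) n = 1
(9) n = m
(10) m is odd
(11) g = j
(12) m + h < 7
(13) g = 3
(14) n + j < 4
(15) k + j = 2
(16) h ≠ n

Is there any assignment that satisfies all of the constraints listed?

Constraint 8 fixes n = 1 and constraint 13 fixes g = 3. Constraints 3 and 9 give n = m = g, so n = g. But 1 ≠ 3 — contradiction.

Unsatisfiable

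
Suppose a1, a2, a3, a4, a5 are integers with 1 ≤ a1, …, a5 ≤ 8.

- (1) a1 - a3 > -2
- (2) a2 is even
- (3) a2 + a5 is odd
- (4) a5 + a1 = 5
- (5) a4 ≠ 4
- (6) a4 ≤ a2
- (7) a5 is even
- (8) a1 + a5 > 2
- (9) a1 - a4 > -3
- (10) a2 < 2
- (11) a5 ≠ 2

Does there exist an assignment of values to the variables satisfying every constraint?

Unsatisfiable

Constraint 2 makes a2 even and constraint 7 makes a5 even, so a2 + a5 must be even. Constraint 3 says a2 + a5 is odd — contradiction.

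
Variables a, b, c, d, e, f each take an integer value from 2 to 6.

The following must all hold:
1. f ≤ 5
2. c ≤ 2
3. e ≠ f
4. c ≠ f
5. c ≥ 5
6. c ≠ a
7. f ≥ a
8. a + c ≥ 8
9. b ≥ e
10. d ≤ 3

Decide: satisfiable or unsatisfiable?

Unsatisfiable

From constraints 1 and 7: a ≤ f ≤ 5. From constraint 2: c ≤ 2. Hence a + c ≤ 7. But constraint 8 requires a + c ≥ 8, and 8 > 7. Contradiction.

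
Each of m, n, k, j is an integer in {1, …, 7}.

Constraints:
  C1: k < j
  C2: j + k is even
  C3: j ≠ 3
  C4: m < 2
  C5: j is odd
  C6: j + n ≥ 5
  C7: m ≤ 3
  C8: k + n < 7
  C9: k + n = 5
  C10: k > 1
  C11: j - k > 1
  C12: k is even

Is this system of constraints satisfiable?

Constraint 5 makes j odd and constraint 12 makes k even, so j + k must be odd. Constraint 2 says j + k is even — contradiction.

Unsatisfiable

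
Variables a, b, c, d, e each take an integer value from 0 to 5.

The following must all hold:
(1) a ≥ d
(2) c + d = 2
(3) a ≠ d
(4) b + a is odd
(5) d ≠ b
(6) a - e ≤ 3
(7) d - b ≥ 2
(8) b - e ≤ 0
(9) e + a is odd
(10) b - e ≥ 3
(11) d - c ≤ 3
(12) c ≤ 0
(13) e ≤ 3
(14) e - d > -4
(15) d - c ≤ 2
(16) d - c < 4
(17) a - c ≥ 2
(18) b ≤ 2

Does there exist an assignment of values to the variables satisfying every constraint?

Unsatisfiable

Constraints 6, 7, 10, 15, and 17 give e − a ≥ -3, a − c ≥ 2, c − d ≥ -2, d − b ≥ 2, b − e ≥ 3.
Adding all 5 inequalities: the left sides telescope to 0, and the right sides sum to (-3) + 2 + (-2) + 2 + 3 = 2. So 0 ≥ 2, which is false.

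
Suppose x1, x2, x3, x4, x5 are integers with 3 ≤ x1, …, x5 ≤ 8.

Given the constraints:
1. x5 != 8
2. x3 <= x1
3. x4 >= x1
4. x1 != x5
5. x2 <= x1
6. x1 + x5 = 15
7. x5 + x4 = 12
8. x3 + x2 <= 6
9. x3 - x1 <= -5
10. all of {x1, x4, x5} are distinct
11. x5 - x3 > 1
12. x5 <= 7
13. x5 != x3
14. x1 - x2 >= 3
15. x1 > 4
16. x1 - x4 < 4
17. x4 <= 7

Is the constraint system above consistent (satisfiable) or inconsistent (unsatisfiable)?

From constraints 3 and 17: x1 ≤ x4 ≤ 7. From constraint 12: x5 ≤ 7. Hence x1 + x5 ≤ 14. But constraint 6 requires x1 + x5 = 15, and 15 > 14. Contradiction.

Unsatisfiable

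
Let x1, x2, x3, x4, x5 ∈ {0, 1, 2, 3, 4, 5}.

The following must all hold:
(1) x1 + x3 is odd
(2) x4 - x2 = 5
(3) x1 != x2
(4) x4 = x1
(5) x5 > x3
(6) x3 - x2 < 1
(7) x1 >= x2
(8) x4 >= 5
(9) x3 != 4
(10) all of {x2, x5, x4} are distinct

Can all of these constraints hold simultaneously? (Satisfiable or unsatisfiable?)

Try x1 = 5, x2 = 0, x3 = 0, x4 = 5, x5 = 3.
Check constraint 2: x4 - x2 = 5; constraint 6: x3 - x2 = 0. The remaining constraints are straightforward to verify.

Satisfiable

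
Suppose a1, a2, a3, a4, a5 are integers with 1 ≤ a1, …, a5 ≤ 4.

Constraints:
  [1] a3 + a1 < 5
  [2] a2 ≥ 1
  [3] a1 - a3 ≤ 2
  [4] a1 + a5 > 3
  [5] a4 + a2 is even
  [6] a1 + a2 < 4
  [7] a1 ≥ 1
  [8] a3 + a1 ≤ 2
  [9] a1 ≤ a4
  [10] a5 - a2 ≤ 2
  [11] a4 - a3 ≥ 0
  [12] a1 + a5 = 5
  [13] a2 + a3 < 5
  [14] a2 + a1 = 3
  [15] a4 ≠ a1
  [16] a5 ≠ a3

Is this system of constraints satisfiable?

Satisfiable

One satisfying assignment is a1 = 1, a2 = 2, a3 = 1, a4 = 4, a5 = 4.
For the less obvious constraints — constraint 1: a3 + a1 = 2; constraint 3: a1 - a3 = 0 — and the others hold by inspection.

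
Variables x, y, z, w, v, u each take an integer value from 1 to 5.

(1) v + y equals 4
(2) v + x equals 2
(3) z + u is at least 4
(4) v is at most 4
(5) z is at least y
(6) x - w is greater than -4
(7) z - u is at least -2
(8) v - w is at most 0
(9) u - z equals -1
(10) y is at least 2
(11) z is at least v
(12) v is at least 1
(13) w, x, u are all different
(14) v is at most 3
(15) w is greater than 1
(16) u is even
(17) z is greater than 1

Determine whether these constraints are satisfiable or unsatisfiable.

Setting (x, y, z, w, v, u) = (1, 3, 3, 4, 1, 2) satisfies everything: constraint 1: v + y = 4; constraint 2: v + x = 2; constraint 3: z + u = 5, and the others follow.

Satisfiable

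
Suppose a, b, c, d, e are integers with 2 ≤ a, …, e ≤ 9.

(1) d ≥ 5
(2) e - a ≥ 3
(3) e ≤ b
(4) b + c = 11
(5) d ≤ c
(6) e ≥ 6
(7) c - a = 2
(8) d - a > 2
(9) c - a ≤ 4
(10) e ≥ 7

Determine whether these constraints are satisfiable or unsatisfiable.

From constraints 3 and 10: b ≥ e ≥ 7. From constraints 1 and 5: c ≥ d ≥ 5. Hence b + c ≥ 12. But constraint 4 requires b + c = 11, and 11 < 12. Contradiction.

Unsatisfiable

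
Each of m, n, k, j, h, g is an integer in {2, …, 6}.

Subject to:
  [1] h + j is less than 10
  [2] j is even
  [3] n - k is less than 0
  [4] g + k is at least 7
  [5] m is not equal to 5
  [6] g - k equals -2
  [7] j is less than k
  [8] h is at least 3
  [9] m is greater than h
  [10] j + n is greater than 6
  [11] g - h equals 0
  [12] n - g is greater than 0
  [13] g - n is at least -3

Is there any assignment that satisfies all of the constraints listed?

Setting (m, n, k, j, h, g) = (4, 4, 5, 4, 3, 3) satisfies everything: constraint 1: h + j = 7; constraint 3: n - k = -1, and the others follow.

Satisfiable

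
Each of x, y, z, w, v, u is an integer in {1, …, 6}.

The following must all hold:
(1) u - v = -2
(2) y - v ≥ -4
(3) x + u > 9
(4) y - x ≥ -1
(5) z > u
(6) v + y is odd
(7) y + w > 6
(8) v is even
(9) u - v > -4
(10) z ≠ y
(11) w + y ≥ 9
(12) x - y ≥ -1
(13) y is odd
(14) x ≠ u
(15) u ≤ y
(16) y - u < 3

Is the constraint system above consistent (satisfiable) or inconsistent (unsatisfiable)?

Try x = 6, y = 5, z = 6, w = 4, v = 6, u = 4.
Check constraint 1: u - v = -2; constraint 2: y - v = -1; constraint 3: x + u = 10. The remaining constraints are straightforward to verify.

Satisfiable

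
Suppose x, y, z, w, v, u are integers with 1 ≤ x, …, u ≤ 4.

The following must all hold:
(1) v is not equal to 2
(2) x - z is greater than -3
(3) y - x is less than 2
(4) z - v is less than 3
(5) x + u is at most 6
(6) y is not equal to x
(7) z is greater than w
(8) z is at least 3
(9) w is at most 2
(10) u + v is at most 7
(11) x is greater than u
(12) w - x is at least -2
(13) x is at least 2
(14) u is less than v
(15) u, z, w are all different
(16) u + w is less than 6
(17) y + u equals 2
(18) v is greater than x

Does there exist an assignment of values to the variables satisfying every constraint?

Satisfiable

One satisfying assignment is x = 2, y = 1, z = 4, w = 2, v = 4, u = 1.
For the less obvious constraints — constraint 2: x - z = -2; constraint 3: y - x = -1; constraint 4: z - v = 0 — and the others hold by inspection.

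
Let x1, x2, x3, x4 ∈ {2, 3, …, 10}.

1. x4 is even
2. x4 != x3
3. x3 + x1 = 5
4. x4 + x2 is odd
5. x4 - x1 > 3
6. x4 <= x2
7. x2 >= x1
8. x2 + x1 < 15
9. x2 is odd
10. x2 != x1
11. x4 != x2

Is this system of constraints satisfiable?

Satisfiable

Take x1 = 3, x2 = 9, x3 = 2, x4 = 8. Then constraint 3: x3 + x1 = 5; constraint 5: x4 - x1 = 5, and every other listed constraint is also met.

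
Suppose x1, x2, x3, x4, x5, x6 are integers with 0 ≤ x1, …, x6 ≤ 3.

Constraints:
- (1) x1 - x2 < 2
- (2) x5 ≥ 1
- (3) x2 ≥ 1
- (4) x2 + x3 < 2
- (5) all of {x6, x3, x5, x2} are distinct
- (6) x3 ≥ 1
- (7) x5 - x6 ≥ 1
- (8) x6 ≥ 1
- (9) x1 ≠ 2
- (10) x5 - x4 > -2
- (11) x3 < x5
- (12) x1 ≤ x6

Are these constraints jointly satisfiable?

Constraints 2, 3, 6, and 8 confine each of x6, x3, x5, x2 to the 3 values {1, …, 3} (the domain already gives each ≤ 3).
Constraint 5 requires all 4 of them to be distinct, but only 3 values are available — impossible by the pigeonhole principle.

Unsatisfiable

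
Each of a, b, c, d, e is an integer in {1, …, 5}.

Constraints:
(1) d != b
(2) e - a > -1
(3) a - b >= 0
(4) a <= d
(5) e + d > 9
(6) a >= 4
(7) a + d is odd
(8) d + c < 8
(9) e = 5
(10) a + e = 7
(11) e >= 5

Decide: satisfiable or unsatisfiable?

Unsatisfiable

From constraint 6: a ≥ 4. From constraint 11: e ≥ 5. Hence a + e ≥ 9. But constraint 10 requires a + e = 7, and 7 < 9. Contradiction.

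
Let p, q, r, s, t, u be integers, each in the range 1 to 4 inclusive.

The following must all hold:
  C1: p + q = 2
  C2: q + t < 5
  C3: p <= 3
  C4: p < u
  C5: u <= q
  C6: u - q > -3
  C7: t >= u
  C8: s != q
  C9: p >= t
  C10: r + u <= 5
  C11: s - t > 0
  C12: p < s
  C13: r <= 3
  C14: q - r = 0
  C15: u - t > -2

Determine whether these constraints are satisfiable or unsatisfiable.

Unsatisfiable

Constraints 4, 7, and 9 give u ≤ t, t ≤ p, p < u. Chaining: u ≤ t ≤ p < u, which forces u < u — impossible.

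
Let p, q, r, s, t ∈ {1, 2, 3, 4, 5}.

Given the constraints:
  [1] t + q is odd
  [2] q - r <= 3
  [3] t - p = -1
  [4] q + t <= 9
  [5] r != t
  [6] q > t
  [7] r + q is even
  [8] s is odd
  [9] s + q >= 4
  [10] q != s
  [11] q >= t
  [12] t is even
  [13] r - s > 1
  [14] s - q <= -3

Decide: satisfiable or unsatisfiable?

Try p = 3, q = 5, r = 3, s = 1, t = 2.
Check constraint 2: q - r = 2; constraint 3: t - p = -1. The remaining constraints are straightforward to verify.

Satisfiable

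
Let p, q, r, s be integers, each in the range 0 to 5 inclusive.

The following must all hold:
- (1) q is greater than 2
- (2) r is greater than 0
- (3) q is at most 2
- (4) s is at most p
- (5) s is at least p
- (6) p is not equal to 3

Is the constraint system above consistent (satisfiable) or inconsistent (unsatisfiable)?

Unsatisfiable

From constraint 1: q ≥ 3. From constraint 3: q ≤ 2. But 2 < 3, so no value of q works.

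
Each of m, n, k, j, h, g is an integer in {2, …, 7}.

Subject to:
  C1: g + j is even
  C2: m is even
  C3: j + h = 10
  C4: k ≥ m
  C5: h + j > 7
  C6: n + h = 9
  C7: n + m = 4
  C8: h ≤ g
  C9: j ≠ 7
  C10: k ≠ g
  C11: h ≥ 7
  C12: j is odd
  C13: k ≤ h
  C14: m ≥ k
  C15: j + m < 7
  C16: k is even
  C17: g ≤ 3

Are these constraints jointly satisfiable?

From constraints 8 and 11: g ≥ h and h ≥ 7, so g ≥ 7. From constraint 17: g ≤ 3. But 3 < 7, so no value of g works.

Unsatisfiable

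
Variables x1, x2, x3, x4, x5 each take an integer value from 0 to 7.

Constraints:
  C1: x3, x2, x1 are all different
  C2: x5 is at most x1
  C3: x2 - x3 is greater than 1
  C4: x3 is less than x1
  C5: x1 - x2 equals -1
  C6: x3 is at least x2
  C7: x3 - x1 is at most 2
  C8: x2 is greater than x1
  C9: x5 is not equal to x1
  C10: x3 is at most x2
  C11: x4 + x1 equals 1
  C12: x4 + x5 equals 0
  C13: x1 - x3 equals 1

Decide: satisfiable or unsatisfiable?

Constraints 4, 6, and 8 give x3 < x1, x1 < x2, x2 ≤ x3. Chaining: x3 < x1 < x2 ≤ x3, which forces x3 < x3 — impossible.

Unsatisfiable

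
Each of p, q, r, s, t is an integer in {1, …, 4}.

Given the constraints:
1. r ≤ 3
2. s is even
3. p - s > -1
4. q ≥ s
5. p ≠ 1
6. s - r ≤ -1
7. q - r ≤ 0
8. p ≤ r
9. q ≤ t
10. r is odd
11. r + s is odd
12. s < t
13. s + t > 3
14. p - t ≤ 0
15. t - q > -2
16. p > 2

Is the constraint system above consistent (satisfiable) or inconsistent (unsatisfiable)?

Satisfiable

Take p = 3, q = 2, r = 3, s = 2, t = 3. Then constraint 3: p - s = 1; constraint 6: s - r = -1, and every other listed constraint is also met.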